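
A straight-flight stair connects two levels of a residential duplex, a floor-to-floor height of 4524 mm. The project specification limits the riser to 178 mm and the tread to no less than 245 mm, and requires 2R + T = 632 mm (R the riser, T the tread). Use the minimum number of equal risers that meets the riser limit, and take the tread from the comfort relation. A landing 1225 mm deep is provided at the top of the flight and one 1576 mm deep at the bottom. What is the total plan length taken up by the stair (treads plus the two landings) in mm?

⌈4524/178⌉ = 26 risers.
Each riser is 4524/26 = 174 mm (≤ 178 mm).
T = 632 − 2·174 = 284 mm, which satisfies the 245 mm minimum.
Treads = 26 − 1 = 25; going = 25 × 284 = 7100 mm.
Add landings: 7100 + 1225 + 1576 = 9901 mm.

9901 mm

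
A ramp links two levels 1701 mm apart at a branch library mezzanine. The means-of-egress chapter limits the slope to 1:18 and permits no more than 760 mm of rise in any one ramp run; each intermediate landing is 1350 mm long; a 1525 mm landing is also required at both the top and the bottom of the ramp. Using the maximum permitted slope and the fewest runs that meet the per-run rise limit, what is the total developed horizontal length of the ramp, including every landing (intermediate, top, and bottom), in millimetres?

36368 mm

1701 / 760 = 2.238 → round up to 3 ramp runs. That means 2 intermediate landings.
Horizontal run for 1701 mm of rise at 1:18 is 1701 × 18 = 30618 mm.
Intermediate landings: 2 × 1350 = 2700 mm.
Top and bottom landings: 2 × 1525 = 3050 mm.
Total = 30618 + 2700 + 3050 = 36368 mm.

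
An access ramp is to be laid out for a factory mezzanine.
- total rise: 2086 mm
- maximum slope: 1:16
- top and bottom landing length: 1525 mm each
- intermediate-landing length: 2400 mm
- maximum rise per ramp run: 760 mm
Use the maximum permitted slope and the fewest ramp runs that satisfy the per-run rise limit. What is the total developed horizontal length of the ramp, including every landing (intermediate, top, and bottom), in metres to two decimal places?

At most 760 each: 2086/760 = 2.74, giving 3 ramp runs. That means 2 intermediate landings.
Ramp run (horizontal) at 1:16: 2086 × 16 = 33376 mm.
2 intermediate landings contribute 2 × 2400 = 4800 mm.
Top and bottom landings: 2 × 1525 = 3050 mm.
Total = 33376 + 4800 + 3050 = 41226 mm.
= 41.23 m.

41.23 m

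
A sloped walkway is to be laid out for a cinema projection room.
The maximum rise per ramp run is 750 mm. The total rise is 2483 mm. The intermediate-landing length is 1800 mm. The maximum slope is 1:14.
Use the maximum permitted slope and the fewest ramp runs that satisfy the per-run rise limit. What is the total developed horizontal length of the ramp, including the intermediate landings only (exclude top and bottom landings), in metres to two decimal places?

⌈2483/750⌉ = 4 ramp runs. That means 3 intermediate landings.
Horizontal run for 2483 mm of rise at 1:14 is 2483 × 14 = 34762 mm.
Intermediate landings: 3 × 1800 = 5400 mm.
Developed length = 34762 + 5400 = 40162 mm.
= 40.16 m.

40.16 m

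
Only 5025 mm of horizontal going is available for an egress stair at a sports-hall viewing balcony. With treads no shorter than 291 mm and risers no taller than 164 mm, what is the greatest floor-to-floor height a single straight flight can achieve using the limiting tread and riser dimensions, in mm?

5025 / 291 = 17.27, so 17 treads fit.
Risers = treads + 1 = 18.
Maximum height = 18 × 164 = 2952 mm.

2952 mm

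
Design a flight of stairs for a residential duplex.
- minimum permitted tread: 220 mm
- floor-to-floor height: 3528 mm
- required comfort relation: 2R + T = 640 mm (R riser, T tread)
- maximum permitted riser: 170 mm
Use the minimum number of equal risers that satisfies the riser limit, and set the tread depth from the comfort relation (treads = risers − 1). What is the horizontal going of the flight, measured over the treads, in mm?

⌈3528/170⌉ = 21 risers.
R = 3528 ÷ 21 = 168 mm.
From 2R + T = 640: T = 640 − 336 = 304 mm.
Going = (21 − 1) × 304 = 6080 mm.

6080 mm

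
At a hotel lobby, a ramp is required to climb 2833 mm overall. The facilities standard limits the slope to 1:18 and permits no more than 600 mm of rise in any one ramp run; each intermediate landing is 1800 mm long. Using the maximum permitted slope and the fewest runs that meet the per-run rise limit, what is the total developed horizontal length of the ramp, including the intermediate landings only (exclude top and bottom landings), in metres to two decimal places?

At most 600 each: 2833/600 = 4.72, giving 5 ramp runs. That means 4 intermediate landings.
Horizontal run for 2833 mm of rise at 1:18 is 2833 × 18 = 50994 mm.
Intermediate landings: 4 × 1800 = 7200 mm.
Total developed length = 50994 + 7200 = 58194 mm.
= 58.19 m.

58.19 m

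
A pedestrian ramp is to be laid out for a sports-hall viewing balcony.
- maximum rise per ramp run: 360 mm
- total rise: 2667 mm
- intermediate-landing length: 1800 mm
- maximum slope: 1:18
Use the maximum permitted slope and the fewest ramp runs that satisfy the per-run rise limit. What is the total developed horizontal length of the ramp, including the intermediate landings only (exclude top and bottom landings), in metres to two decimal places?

60.61 m

2667 / 360 = 7.408 → round up to 8 ramp runs. That means 7 intermediate landings.
Horizontal run for 2667 mm of rise at 1:18 is 2667 × 18 = 48006 mm.
Intermediate landings: 7 × 1800 = 12600 mm.
Developed length = 48006 + 12600 = 60606 mm.
= 60.61 m.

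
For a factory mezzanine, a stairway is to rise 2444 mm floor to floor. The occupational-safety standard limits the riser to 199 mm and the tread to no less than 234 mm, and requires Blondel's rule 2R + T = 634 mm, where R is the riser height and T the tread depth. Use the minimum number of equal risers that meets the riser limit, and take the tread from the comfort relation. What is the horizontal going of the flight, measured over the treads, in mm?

2444 / 199 = 12.28, so 13 risers are needed.
Each riser is 2444/13 = 188 mm (≤ 199 mm).
T = 634 − 2·188 = 258 mm, which satisfies the 234 mm minimum.
Treads = 13 − 1 = 12; going = 12 × 258 = 3096 mm.

3096 mm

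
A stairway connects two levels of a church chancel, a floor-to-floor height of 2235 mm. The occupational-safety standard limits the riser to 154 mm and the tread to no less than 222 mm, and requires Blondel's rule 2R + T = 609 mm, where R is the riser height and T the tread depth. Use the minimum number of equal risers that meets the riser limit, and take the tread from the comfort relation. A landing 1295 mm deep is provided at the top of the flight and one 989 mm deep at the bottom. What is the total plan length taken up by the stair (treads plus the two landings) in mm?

6638 mm

2235 / 154 = 14.51, so 15 risers are needed.
Riser R = 2235 / 15 = 149 mm, within the 154 mm limit.
Tread T = 609 − 2 × 149 = 311 mm (≥ 222 mm).
Treads = 15 − 1 = 14; going = 14 × 311 = 4354 mm.
Enclosure = 4354 + 1295 + 989 = 6638 mm.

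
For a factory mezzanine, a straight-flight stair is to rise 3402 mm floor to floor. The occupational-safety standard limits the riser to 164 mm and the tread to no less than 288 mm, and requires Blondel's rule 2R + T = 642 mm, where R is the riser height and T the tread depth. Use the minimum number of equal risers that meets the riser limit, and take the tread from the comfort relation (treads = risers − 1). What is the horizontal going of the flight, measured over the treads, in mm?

⌈3402/164⌉ = 21 risers.
Riser R = 3402 / 21 = 162 mm, within the 164 mm limit.
From 2R + T = 642: T = 642 − 324 = 318 mm.
Going = (21 − 1) × 318 = 6360 mm.

6360 mm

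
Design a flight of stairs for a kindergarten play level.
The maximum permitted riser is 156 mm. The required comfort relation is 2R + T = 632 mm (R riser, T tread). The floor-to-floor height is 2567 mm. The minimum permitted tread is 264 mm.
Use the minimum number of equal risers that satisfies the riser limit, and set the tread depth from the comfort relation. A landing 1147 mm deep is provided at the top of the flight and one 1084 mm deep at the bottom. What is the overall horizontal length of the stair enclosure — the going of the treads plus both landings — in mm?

At most 156 each: 2567/156 = 16.46, giving 17 risers.
Riser R = 2567 / 17 = 151 mm, within the 156 mm limit.
From 2R + T = 632: T = 632 − 302 = 330 mm.
17 risers give 16 treads; going = 16 × 330 = 5280 mm.
Add landings: 5280 + 1147 + 1084 = 7511 mm.

7511 mm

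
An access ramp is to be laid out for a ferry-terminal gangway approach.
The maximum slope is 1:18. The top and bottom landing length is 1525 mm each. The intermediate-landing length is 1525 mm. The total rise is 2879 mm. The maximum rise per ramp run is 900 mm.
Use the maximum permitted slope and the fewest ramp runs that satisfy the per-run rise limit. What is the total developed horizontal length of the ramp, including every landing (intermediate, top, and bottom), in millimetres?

⌈2879/900⌉ = 4 ramp runs. That means 3 intermediate landings.
Horizontal run for 2879 mm of rise at 1:18 is 2879 × 18 = 51822 mm.
3 intermediate landings contribute 3 × 1525 = 4575 mm.
Top and bottom landings: 2 × 1525 = 3050 mm.
Total = 51822 + 4575 + 3050 = 59447 mm.

59447 mm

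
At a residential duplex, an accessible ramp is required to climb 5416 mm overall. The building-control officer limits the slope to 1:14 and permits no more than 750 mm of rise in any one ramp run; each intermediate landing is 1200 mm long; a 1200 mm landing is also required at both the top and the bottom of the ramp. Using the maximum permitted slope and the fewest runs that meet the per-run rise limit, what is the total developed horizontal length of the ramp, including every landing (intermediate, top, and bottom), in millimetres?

86624 mm

5416 / 750 = 7.221 → round up to 8 ramp runs. That means 7 intermediate landings.
Horizontal run for 5416 mm of rise at 1:14 is 5416 × 14 = 75824 mm.
Intermediate landings: 7 × 1200 = 8400 mm.
Top and bottom landings: 2 × 1200 = 2400 mm.
Total = 75824 + 8400 + 2400 = 86624 mm.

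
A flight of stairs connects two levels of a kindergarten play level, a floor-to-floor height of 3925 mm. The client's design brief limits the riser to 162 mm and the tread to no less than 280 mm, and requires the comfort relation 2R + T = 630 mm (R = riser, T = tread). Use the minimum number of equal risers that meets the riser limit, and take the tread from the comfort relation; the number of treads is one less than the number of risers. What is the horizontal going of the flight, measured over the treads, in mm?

7584 mm

⌈3925/162⌉ = 25 risers.
Riser R = 3925 / 25 = 157 mm, within the 162 mm limit.
From 2R + T = 630: T = 630 − 314 = 316 mm.
25 risers give 24 treads; going = 24 × 316 = 7584 mm.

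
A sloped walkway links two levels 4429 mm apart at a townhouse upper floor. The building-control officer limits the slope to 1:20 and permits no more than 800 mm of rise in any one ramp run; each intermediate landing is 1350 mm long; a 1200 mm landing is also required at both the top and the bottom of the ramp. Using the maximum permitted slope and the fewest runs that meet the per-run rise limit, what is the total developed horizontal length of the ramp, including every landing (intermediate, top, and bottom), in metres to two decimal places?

4429 / 800 = 5.54, so 6 ramp runs are needed. That means 5 intermediate landings.
Horizontal run for 4429 mm of rise at 1:20 is 4429 × 20 = 88580 mm.
5 intermediate landings contribute 5 × 1350 = 6750 mm.
Top and bottom landings: 2 × 1200 = 2400 mm.
Total = 88580 + 6750 + 2400 = 97730 mm.
= 97.73 m.

97.73 m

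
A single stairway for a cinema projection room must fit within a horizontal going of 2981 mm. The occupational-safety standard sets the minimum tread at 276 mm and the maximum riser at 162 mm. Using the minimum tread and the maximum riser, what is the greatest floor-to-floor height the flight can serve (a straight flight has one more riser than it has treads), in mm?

2981 / 276 = 10.80, so 10 treads fit.
Risers = treads + 1 = 11.
Maximum height = 11 × 162 = 1782 mm.

1782 mm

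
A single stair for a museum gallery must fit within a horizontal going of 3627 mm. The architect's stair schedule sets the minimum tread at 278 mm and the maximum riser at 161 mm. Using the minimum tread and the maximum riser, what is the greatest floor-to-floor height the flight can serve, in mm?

2254 mm

Treads that fit: ⌊3627 / 278⌋ = 13.
Risers = treads + 1 = 14.
Maximum height = 14 × 161 = 2254 mm.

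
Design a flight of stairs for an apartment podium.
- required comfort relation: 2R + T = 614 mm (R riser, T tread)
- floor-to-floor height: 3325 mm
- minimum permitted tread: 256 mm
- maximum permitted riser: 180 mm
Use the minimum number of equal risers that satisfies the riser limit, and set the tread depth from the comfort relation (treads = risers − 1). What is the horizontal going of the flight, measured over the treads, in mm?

4752 mm

At most 180 each: 3325/180 = 18.47, giving 19 risers.
R = 3325 ÷ 19 = 175 mm.
T = 614 − 2·175 = 264 mm, which satisfies the 256 mm minimum.
Going = (19 − 1) × 264 = 4752 mm.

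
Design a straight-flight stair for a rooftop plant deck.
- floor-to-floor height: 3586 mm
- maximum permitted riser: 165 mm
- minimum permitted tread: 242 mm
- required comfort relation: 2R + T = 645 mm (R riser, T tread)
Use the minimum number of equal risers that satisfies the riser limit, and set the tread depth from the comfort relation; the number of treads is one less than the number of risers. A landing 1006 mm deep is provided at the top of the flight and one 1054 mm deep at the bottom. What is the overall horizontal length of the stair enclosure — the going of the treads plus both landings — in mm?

3586 / 165 = 21.733 → round up to 22 risers.
Each riser is 3586/22 = 163 mm (≤ 165 mm).
T = 645 − 2·163 = 319 mm, which satisfies the 242 mm minimum.
Treads = 22 − 1 = 21; going = 21 × 319 = 6699 mm.
Enclosure = 6699 + 1006 + 1054 = 8759 mm.

8759 mm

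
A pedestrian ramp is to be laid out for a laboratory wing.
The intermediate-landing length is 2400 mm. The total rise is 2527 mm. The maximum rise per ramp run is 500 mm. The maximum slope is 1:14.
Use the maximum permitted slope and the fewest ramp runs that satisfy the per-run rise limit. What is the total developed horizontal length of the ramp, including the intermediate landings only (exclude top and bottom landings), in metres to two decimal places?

47.38 m

2527 / 500 = 5.054 → round up to 6 ramp runs. That means 5 intermediate landings.
Horizontal run for 2527 mm of rise at 1:14 is 2527 × 14 = 35378 mm.
5 intermediate landings contribute 5 × 2400 = 12000 mm.
Developed length = 35378 + 12000 = 47378 mm.
= 47.38 m.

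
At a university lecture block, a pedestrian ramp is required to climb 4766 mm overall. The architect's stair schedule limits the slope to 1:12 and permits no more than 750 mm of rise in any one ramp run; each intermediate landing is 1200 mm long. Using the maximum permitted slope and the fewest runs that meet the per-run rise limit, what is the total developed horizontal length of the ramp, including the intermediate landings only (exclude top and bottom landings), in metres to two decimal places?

64.39 m

4766 / 750 = 6.355 → round up to 7 ramp runs. That means 6 intermediate landings.
Horizontal run for 4766 mm of rise at 1:12 is 4766 × 12 = 57192 mm.
Intermediate landings: 6 × 1200 = 7200 mm.
Total developed length = 57192 + 7200 = 64392 mm.
= 64.39 m.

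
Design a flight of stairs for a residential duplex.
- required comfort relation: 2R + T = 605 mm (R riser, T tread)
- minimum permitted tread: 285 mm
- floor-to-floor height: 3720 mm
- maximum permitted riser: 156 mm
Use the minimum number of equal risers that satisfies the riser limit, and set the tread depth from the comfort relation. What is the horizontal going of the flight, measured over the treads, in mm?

3720 / 156 = 23.846 → round up to 24 risers.
Riser R = 3720 / 24 = 155 mm, within the 156 mm limit.
T = 605 − 2·155 = 295 mm, which satisfies the 285 mm minimum.
Treads = 24 − 1 = 23; going = 23 × 295 = 6785 mm.

6785 mm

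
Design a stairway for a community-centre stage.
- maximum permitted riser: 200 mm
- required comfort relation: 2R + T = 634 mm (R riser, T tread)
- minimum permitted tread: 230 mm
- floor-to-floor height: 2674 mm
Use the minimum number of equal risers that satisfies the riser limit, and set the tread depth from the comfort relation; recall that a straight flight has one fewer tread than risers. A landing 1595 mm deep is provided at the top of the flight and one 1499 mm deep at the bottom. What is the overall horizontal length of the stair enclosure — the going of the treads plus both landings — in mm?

2674 / 200 = 13.37, so 14 risers are needed.
Riser R = 2674 / 14 = 191 mm, within the 200 mm limit.
From 2R + T = 634: T = 634 − 382 = 252 mm.
Treads = 14 − 1 = 13; going = 13 × 252 = 3276 mm.
Enclosure = 3276 + 1595 + 1499 = 6370 mm.

6370 mm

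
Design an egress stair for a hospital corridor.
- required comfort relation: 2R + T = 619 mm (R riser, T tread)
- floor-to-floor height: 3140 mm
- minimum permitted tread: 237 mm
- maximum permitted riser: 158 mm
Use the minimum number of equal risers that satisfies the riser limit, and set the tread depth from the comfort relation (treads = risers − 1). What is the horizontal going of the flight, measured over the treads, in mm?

At most 158 each: 3140/158 = 19.87, giving 20 risers.
R = 3140 ÷ 20 = 157 mm.
From 2R + T = 619: T = 619 − 314 = 305 mm.
Going = (20 − 1) × 305 = 5795 mm.

5795 mm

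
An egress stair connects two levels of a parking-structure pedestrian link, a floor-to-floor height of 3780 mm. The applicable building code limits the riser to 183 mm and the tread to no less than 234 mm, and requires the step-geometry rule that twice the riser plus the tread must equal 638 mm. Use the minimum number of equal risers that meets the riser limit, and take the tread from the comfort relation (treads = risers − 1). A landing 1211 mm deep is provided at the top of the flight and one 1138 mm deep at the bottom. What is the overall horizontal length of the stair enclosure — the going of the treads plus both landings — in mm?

7909 mm

At most 183 each: 3780/183 = 20.66, giving 21 risers.
R = 3780 ÷ 21 = 180 mm.
From 2R + T = 638: T = 638 − 360 = 278 mm.
Treads = 21 − 1 = 20; going = 20 × 278 = 5560 mm.
Enclosure = 5560 + 1211 + 1138 = 7909 mm.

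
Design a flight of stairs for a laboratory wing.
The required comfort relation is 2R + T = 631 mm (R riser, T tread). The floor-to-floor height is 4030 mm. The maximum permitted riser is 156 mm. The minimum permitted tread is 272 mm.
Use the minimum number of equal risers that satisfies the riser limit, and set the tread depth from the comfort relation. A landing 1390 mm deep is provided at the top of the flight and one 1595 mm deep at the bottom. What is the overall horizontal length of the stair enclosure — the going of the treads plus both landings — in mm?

⌈4030/156⌉ = 26 risers.
Riser R = 4030 / 26 = 155 mm, within the 156 mm limit.
From 2R + T = 631: T = 631 − 310 = 321 mm.
Treads = 26 − 1 = 25; going = 25 × 321 = 8025 mm.
Add landings: 8025 + 1390 + 1595 = 11010 mm.

11010 mm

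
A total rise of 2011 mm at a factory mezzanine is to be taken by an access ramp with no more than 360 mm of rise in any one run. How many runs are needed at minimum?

6 runs

At most 360 each: 2011/360 = 5.59, giving 6 ramp runs.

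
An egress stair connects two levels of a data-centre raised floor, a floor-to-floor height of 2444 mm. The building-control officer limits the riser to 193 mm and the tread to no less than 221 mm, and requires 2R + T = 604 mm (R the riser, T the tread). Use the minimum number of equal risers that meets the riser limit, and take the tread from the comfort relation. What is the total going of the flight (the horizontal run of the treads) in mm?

⌈2444/193⌉ = 13 risers.
R = 2444 ÷ 13 = 188 mm.
From 2R + T = 604: T = 604 − 376 = 228 mm.
Going = (13 − 1) × 228 = 2736 mm.

2736 mm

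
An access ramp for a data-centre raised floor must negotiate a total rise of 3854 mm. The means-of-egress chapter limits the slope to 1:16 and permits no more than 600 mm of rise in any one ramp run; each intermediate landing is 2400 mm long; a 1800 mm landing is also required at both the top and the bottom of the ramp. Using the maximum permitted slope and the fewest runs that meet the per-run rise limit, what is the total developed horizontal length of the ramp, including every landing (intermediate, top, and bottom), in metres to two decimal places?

79.66 m

At most 600 each: 3854/600 = 6.42, giving 7 ramp runs. That means 6 intermediate landings.
Ramp run (horizontal) at 1:16: 3854 × 16 = 61664 mm.
Intermediate landings: 6 × 2400 = 14400 mm.
Top and bottom landings: 2 × 1800 = 3600 mm.
Total = 61664 + 14400 + 3600 = 79664 mm.
= 79.66 m.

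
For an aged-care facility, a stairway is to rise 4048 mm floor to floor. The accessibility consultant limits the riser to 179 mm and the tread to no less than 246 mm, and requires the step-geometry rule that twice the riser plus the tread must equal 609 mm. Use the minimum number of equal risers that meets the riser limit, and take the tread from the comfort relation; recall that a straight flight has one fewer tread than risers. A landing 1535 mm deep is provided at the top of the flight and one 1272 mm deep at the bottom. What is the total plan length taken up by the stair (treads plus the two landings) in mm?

8461 mm

4048 / 179 = 22.615 → round up to 23 risers.
Riser R = 4048 / 23 = 176 mm, within the 179 mm limit.
T = 609 − 2·176 = 257 mm, which satisfies the 246 mm minimum.
Going = (23 − 1) × 257 = 5654 mm.
Enclosure = 5654 + 1535 + 1272 = 8461 mm.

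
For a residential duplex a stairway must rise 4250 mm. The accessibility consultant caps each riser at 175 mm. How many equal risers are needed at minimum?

At most 175 each: 4250/175 = 24.29, giving 25 risers.

25 risers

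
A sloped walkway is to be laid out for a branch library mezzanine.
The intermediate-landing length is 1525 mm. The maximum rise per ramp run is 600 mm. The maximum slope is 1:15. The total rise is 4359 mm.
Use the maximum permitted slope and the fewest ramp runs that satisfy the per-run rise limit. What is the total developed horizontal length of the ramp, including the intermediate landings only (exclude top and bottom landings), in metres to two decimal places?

4359 / 600 = 7.26, so 8 ramp runs are needed. That means 7 intermediate landings.
Ramp run (horizontal) at 1:15: 4359 × 15 = 65385 mm.
7 intermediate landings contribute 7 × 1525 = 10675 mm.
Total developed length = 65385 + 10675 = 76060 mm.
= 76.06 m.

76.06 m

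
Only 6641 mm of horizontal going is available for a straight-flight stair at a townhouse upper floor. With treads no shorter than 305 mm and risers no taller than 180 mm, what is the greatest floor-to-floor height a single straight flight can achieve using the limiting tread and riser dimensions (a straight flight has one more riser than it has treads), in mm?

6641 / 305 = 21.77, so 21 treads fit.
Risers = treads + 1 = 22.
Maximum height = 22 × 180 = 3960 mm.

3960 mm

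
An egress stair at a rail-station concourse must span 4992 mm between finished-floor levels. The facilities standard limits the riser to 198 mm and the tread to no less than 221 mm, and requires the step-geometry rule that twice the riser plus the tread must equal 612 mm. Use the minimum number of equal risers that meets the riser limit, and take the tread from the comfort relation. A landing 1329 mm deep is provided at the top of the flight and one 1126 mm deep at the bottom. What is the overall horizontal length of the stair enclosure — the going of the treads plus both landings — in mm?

At most 198 each: 4992/198 = 25.21, giving 26 risers.
Riser R = 4992 / 26 = 192 mm, within the 198 mm limit.
Tread T = 612 − 2 × 192 = 228 mm (≥ 221 mm).
26 risers give 25 treads; going = 25 × 228 = 5700 mm.
Enclosure = 5700 + 1329 + 1126 = 8155 mm.

8155 mm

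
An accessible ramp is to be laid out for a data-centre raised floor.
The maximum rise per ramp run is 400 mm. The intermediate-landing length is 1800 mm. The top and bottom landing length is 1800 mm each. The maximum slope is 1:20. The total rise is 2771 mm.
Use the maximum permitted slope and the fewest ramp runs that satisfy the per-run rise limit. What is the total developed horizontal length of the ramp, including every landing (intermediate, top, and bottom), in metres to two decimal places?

69.82 m

2771 / 400 = 6.93, so 7 ramp runs are needed. That means 6 intermediate landings.
Ramp run (horizontal) at 1:20: 2771 × 20 = 55420 mm.
6 intermediate landings contribute 6 × 1800 = 10800 mm.
Top and bottom landings: 2 × 1800 = 3600 mm.
Total = 55420 + 10800 + 3600 = 69820 mm.
= 69.82 m.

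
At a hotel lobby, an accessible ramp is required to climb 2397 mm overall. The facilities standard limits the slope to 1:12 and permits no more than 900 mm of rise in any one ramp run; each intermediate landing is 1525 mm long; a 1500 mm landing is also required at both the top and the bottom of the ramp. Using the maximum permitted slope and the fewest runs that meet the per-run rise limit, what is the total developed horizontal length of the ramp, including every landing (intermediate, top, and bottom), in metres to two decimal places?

⌈2397/900⌉ = 3 ramp runs. That means 2 intermediate landings.
Horizontal run for 2397 mm of rise at 1:12 is 2397 × 12 = 28764 mm.
2 intermediate landings contribute 2 × 1525 = 3050 mm.
Top and bottom landings: 2 × 1500 = 3000 mm.
Total = 28764 + 3050 + 3000 = 34814 mm.
= 34.81 m.

34.81 m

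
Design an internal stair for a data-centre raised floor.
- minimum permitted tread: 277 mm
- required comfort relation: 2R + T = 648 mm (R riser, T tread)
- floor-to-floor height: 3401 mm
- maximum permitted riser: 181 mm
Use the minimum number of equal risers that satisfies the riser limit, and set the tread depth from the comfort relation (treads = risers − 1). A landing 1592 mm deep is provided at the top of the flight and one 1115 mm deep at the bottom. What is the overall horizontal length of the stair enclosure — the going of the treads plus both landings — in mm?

7927 mm

At most 181 each: 3401/181 = 18.79, giving 19 risers.
Each riser is 3401/19 = 179 mm (≤ 181 mm).
T = 648 − 2·179 = 290 mm, which satisfies the 277 mm minimum.
19 risers give 18 treads; going = 18 × 290 = 5220 mm.
Add landings: 5220 + 1592 + 1115 = 7927 mm.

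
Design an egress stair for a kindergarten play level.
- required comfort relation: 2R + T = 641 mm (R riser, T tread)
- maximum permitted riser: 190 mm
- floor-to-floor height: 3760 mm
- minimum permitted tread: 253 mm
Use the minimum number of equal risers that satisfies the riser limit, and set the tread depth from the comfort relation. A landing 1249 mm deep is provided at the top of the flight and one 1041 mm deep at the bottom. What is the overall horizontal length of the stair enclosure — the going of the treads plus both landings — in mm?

3760 / 190 = 19.789 → round up to 20 risers.
Each riser is 3760/20 = 188 mm (≤ 190 mm).
T = 641 − 2·188 = 265 mm, which satisfies the 253 mm minimum.
20 risers give 19 treads; going = 19 × 265 = 5035 mm.
Enclosure = 5035 + 1249 + 1041 = 7325 mm.

7325 mm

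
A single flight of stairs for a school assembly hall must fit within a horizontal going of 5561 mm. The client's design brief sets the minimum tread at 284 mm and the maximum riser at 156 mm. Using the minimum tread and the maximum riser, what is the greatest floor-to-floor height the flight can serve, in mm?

3120 mm

5561 / 284 = 19.58, so 19 treads fit.
Risers = treads + 1 = 20.
Maximum height = 20 × 156 = 3120 mm.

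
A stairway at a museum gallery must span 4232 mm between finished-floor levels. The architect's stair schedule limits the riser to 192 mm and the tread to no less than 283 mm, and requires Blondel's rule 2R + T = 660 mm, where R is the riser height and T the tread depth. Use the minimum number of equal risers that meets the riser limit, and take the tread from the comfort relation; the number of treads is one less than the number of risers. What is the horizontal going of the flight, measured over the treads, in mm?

⌈4232/192⌉ = 23 risers.
R = 4232 ÷ 23 = 184 mm.
From 2R + T = 660: T = 660 − 368 = 292 mm.
23 risers give 22 treads; going = 22 × 292 = 6424 mm.

6424 mm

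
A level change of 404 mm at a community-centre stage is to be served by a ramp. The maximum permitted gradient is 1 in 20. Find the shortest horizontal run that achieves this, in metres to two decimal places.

8.08 m

At 1:20 the run is 20 × 404 = 8080 mm.
8080 mm = 8.08 m.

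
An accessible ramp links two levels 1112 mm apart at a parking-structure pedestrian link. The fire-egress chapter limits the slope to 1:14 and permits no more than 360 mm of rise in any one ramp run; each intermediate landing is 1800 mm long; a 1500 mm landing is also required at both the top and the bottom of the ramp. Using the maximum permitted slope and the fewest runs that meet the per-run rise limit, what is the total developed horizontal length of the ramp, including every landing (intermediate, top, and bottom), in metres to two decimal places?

23.97 m

1112 / 360 = 3.089 → round up to 4 ramp runs. That means 3 intermediate landings.
Horizontal run for 1112 mm of rise at 1:14 is 1112 × 14 = 15568 mm.
3 intermediate landings contribute 3 × 1800 = 5400 mm.
Top and bottom landings: 2 × 1500 = 3000 mm.
Total = 15568 + 5400 + 3000 = 23968 mm.
= 23.97 m.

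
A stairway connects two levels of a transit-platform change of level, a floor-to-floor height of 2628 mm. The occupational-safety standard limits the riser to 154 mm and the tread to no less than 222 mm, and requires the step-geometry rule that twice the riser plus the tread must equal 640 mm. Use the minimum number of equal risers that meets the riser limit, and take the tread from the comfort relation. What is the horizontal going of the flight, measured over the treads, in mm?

2628 / 154 = 17.06, so 18 risers are needed.
R = 2628 ÷ 18 = 146 mm.
T = 640 − 2·146 = 348 mm, which satisfies the 222 mm minimum.
Going = (18 − 1) × 348 = 5916 mm.

5916 mm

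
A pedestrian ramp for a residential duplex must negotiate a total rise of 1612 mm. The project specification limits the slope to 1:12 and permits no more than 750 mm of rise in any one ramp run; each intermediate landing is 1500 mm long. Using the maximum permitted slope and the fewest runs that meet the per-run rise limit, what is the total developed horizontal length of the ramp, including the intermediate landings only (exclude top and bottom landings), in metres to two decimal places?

At most 750 each: 1612/750 = 2.15, giving 3 ramp runs. That means 2 intermediate landings.
Horizontal run for 1612 mm of rise at 1:12 is 1612 × 12 = 19344 mm.
2 intermediate landings contribute 2 × 1500 = 3000 mm.
Developed length = 19344 + 3000 = 22344 mm.
= 22.34 m.

22.34 m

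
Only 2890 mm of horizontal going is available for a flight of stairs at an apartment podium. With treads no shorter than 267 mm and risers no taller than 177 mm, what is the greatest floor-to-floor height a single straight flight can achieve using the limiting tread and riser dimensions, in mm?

Treads that fit: ⌊2890 / 267⌋ = 10.
Risers = treads + 1 = 11.
Maximum height = 11 × 177 = 1947 mm.

1947 mm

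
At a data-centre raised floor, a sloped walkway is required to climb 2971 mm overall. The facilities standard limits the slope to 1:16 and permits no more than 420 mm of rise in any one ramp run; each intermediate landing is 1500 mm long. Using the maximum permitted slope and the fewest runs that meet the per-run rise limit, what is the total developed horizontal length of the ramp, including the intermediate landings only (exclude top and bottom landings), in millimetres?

58036 mm

⌈2971/420⌉ = 8 ramp runs. That means 7 intermediate landings.
Ramp run (horizontal) at 1:16: 2971 × 16 = 47536 mm.
Intermediate landings: 7 × 1500 = 10500 mm.
Developed length = 47536 + 10500 = 58036 mm.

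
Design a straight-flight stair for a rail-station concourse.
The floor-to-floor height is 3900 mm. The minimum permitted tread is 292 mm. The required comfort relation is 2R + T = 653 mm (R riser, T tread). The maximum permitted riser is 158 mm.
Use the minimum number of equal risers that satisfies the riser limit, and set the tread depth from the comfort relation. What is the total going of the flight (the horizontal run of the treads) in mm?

8184 mm

At most 158 each: 3900/158 = 24.68, giving 25 risers.
Each riser is 3900/25 = 156 mm (≤ 158 mm).
T = 653 − 2·156 = 341 mm, which satisfies the 292 mm minimum.
Treads = 25 − 1 = 24; going = 24 × 341 = 8184 mm.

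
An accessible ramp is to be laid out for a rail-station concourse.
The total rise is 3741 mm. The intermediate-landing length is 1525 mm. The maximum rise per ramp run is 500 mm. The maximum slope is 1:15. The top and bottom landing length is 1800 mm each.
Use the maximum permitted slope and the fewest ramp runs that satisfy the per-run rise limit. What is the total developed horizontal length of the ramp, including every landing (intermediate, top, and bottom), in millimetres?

70390 mm

3741 / 500 = 7.482 → round up to 8 ramp runs. That means 7 intermediate landings.
Ramp run (horizontal) at 1:15: 3741 × 15 = 56115 mm.
7 intermediate landings contribute 7 × 1525 = 10675 mm.
Top and bottom landings: 2 × 1800 = 3600 mm.
Total = 56115 + 10675 + 3600 = 70390 mm.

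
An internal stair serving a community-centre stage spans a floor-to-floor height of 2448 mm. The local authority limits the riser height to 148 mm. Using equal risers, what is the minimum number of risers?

17 risers

2448 / 148 = 16.541 → round up to 17 risers.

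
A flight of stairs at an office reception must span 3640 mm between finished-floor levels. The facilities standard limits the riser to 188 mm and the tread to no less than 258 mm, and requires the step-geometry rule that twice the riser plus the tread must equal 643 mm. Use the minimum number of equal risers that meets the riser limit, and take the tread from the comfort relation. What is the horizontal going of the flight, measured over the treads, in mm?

3640 / 188 = 19.362 → round up to 20 risers.
Riser R = 3640 / 20 = 182 mm, within the 188 mm limit.
T = 643 − 2·182 = 279 mm, which satisfies the 258 mm minimum.
20 risers give 19 treads; going = 19 × 279 = 5301 mm.

5301 mm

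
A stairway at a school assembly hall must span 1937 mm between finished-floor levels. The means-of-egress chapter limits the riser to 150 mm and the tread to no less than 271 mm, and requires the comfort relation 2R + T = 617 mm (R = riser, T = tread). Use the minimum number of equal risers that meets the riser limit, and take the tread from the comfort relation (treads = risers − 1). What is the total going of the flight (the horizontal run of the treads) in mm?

3828 mm

1937 / 150 = 12.91, so 13 risers are needed.
R = 1937 ÷ 13 = 149 mm.
Tread T = 617 − 2 × 149 = 319 mm (≥ 271 mm).
13 risers give 12 treads; going = 12 × 319 = 3828 mm.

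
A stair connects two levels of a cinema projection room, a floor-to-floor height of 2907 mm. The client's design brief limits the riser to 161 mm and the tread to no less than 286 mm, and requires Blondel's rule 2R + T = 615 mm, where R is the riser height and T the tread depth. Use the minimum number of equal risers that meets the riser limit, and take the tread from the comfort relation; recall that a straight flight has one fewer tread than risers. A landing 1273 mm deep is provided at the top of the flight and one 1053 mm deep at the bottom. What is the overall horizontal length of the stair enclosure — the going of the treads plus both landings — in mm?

2907 / 161 = 18.056 → round up to 19 risers.
Riser R = 2907 / 19 = 153 mm, within the 161 mm limit.
From 2R + T = 615: T = 615 − 306 = 309 mm.
Treads = 19 − 1 = 18; going = 18 × 309 = 5562 mm.
Enclosure = 5562 + 1273 + 1053 = 7888 mm.

7888 mm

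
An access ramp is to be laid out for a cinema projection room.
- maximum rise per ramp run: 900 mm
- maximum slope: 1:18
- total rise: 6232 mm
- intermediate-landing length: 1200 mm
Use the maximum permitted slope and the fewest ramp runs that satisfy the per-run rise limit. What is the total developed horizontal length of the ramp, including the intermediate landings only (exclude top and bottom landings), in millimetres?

⌈6232/900⌉ = 7 ramp runs. That means 6 intermediate landings.
Ramp run (horizontal) at 1:18: 6232 × 18 = 112176 mm.
Intermediate landings: 6 × 1200 = 7200 mm.
Total developed length = 112176 + 7200 = 119376 mm.

119376 mm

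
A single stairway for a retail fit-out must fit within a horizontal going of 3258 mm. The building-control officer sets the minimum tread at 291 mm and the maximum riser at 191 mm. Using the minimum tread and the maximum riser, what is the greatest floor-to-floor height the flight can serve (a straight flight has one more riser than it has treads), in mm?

3258 / 291 = 11.20, so 11 treads fit.
Risers = treads + 1 = 12.
Maximum height = 12 × 191 = 2292 mm.

2292 mm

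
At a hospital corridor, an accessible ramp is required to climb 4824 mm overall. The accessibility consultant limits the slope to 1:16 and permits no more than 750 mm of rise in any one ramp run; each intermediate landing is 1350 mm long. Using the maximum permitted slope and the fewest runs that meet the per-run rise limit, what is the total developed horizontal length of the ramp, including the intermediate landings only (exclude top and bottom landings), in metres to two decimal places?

4824 / 750 = 6.43, so 7 ramp runs are needed. That means 6 intermediate landings.
Horizontal run for 4824 mm of rise at 1:16 is 4824 × 16 = 77184 mm.
Intermediate landings: 6 × 1350 = 8100 mm.
Developed length = 77184 + 8100 = 85284 mm.
= 85.28 m.

85.28 m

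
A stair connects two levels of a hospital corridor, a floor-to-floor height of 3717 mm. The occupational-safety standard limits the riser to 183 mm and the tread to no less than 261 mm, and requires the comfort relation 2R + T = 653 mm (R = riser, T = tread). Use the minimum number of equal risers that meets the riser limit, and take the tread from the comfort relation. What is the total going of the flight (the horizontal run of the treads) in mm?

⌈3717/183⌉ = 21 risers.
Each riser is 3717/21 = 177 mm (≤ 183 mm).
Tread T = 653 − 2 × 177 = 299 mm (≥ 261 mm).
Treads = 21 − 1 = 20; going = 20 × 299 = 5980 mm.

5980 mm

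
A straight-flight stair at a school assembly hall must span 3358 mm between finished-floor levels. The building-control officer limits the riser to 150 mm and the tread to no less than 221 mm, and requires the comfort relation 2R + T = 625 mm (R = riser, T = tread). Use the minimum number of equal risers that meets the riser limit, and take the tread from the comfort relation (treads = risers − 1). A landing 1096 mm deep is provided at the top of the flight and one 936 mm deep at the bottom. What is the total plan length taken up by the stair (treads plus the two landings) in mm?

⌈3358/150⌉ = 23 risers.
Each riser is 3358/23 = 146 mm (≤ 150 mm).
Tread T = 625 − 2 × 146 = 333 mm (≥ 221 mm).
23 risers give 22 treads; going = 22 × 333 = 7326 mm.
Add landings: 7326 + 1096 + 936 = 9358 mm.

9358 mm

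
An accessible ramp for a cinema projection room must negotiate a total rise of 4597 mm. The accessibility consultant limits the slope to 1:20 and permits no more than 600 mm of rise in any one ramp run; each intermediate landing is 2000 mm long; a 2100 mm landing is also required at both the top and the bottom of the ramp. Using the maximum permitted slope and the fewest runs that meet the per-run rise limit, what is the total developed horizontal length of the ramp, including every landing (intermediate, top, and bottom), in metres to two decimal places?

4597 / 600 = 7.66, so 8 ramp runs are needed. That means 7 intermediate landings.
Horizontal run for 4597 mm of rise at 1:20 is 4597 × 20 = 91940 mm.
7 intermediate landings contribute 7 × 2000 = 14000 mm.
Top and bottom landings: 2 × 2100 = 4200 mm.
Total = 91940 + 14000 + 4200 = 110140 mm.
= 110.14 m.

110.14 m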